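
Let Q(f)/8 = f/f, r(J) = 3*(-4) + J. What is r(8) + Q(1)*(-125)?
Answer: -1004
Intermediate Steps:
r(J) = -12 + J
Q(f) = 8 (Q(f) = 8*(f/f) = 8*1 = 8)
r(8) + Q(1)*(-125) = (-12 + 8) + 8*(-125) = -4 - 1000 = -1004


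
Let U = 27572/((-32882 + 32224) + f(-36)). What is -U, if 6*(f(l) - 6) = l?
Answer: 13786/329 ≈ 41.903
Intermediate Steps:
f(l) = 6 + l/6
U = -13786/329 (U = 27572/((-32882 + 32224) + (6 + (1/6)*(-36))) = 27572/(-658 + (6 - 6)) = 27572/(-658 + 0) = 27572/(-658) = 27572*(-1/658) = -13786/329 ≈ -41.903)
-U = -1*(-13786/329) = 13786/329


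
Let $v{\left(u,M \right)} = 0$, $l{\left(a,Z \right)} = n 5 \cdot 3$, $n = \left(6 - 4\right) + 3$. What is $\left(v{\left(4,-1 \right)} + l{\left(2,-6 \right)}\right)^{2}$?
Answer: $5625$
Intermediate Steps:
$n = 5$ ($n = 2 + 3 = 5$)
$l{\left(a,Z \right)} = 75$ ($l{\left(a,Z \right)} = 5 \cdot 5 \cdot 3 = 25 \cdot 3 = 75$)
$\left(v{\left(4,-1 \right)} + l{\left(2,-6 \right)}\right)^{2} = \left(0 + 75\right)^{2} = 75^{2} = 5625$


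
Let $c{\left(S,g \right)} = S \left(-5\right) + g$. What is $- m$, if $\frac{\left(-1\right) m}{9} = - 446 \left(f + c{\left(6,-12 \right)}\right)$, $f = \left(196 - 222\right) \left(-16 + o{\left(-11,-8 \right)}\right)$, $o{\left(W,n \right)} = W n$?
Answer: $7682796$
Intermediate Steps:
$f = -1872$ ($f = \left(196 - 222\right) \left(-16 - -88\right) = - 26 \left(-16 + 88\right) = \left(-26\right) 72 = -1872$)
$c{\left(S,g \right)} = g - 5 S$ ($c{\left(S,g \right)} = - 5 S + g = g - 5 S$)
$m = -7682796$ ($m = - 9 \left(- 446 \left(-1872 - 42\right)\right) = - 9 \left(\left(-446\right) \left(-1914\right)\right) = \left(-9\right) 853644 = -7682796$)
$- m = \left(-1\right) \left(-7682796\right) = 7682796$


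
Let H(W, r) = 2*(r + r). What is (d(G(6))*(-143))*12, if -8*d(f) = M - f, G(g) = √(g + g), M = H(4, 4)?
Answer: 3432 - 429*√3 ≈ 2688.9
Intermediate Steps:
H(W, r) = 4*r (H(W, r) = 2*(2*r) = 4*r)
M = 16 (M = 4*4 = 16)
G(g) = √2*√g (G(g) = √(2*g) = √2*√g)
d(f) = -2 + f/8 (d(f) = -(16 - f)/8 = -2 + f/8)
(d(G(6))*(-143))*12 = ((-2 + (√2*√6)/8)*(-143))*12 = ((-2 + (2*√3)/8)*(-143))*12 = ((-2 + √3/4)*(-143))*12 = (286 - 143*√3/4)*12 = 3432 - 429*√3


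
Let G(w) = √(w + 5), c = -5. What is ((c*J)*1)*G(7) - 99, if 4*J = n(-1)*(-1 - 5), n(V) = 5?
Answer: -99 + 75*√3 ≈ 30.904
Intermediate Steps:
G(w) = √(5 + w)
J = -15/2 (J = (5*(-1 - 5))/4 = (5*(-6))/4 = (¼)*(-30) = -15/2 ≈ -7.5000)
((c*J)*1)*G(7) - 99 = (-5*(-15/2)*1)*√(5 + 7) - 99 = ((75/2)*1)*√12 - 99 = 75*(2*√3)/2 - 99 = 75*√3 - 99 = -99 + 75*√3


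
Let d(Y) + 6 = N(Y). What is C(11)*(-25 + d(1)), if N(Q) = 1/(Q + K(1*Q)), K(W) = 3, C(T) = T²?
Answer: -14883/4 ≈ -3720.8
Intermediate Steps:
N(Q) = 1/(3 + Q) (N(Q) = 1/(Q + 3) = 1/(3 + Q))
d(Y) = -6 + 1/(3 + Y)
C(11)*(-25 + d(1)) = 11²*(-25 + (-17 - 6*1)/(3 + 1)) = 121*(-25 + (-17 - 6)/4) = 121*(-25 + (¼)*(-23)) = 121*(-25 - 23/4) = 121*(-123/4) = -14883/4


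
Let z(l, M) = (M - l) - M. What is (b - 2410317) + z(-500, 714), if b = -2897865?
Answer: -5307682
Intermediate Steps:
z(l, M) = -l
(b - 2410317) + z(-500, 714) = (-2897865 - 2410317) - 1*(-500) = -5308182 + 500 = -5307682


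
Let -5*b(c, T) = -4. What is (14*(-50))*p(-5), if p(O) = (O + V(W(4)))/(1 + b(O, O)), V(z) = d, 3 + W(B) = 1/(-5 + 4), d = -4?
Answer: 3500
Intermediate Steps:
b(c, T) = 4/5 (b(c, T) = -1/5*(-4) = 4/5)
W(B) = -4 (W(B) = -3 + 1/(-5 + 4) = -3 + 1/(-1) = -3 - 1 = -4)
V(z) = -4
p(O) = -20/9 + 5*O/9 (p(O) = (O - 4)/(1 + 4/5) = (-4 + O)/(9/5) = (-4 + O)*(5/9) = -20/9 + 5*O/9)
(14*(-50))*p(-5) = (14*(-50))*(-20/9 + (5/9)*(-5)) = -700*(-20/9 - 25/9) = -700*(-5) = 3500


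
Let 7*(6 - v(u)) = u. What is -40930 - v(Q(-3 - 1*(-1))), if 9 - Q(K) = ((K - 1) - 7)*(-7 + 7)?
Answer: -286543/7 ≈ -40935.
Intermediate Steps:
Q(K) = 9 (Q(K) = 9 - ((K - 1) - 7)*(-7 + 7) = 9 - ((-1 + K) - 7)*0 = 9 - (-8 + K)*0 = 9 - 1*0 = 9 + 0 = 9)
v(u) = 6 - u/7
-40930 - v(Q(-3 - 1*(-1))) = -40930 - (6 - ⅐*9) = -40930 - (6 - 9/7) = -40930 - 1*33/7 = -40930 - 33/7 = -286543/7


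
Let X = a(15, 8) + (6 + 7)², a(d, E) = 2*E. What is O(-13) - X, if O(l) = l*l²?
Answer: -2382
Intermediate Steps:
O(l) = l³
X = 185 (X = 2*8 + (6 + 7)² = 16 + 13² = 16 + 169 = 185)
O(-13) - X = (-13)³ - 1*185 = -2197 - 185 = -2382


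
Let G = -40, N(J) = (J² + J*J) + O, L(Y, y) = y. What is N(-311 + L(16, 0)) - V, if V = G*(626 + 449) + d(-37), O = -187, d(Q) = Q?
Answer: 236292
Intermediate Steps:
N(J) = -187 + 2*J² (N(J) = (J² + J*J) - 187 = (J² + J²) - 187 = 2*J² - 187 = -187 + 2*J²)
V = -43037 (V = -40*(626 + 449) - 37 = -40*1075 - 37 = -43000 - 37 = -43037)
N(-311 + L(16, 0)) - V = (-187 + 2*(-311 + 0)²) - 1*(-43037) = (-187 + 2*(-311)²) + 43037 = (-187 + 2*96721) + 43037 = (-187 + 193442) + 43037 = 193255 + 43037 = 236292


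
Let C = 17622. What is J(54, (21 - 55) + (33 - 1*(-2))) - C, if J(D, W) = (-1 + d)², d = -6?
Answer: -17573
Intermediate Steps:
J(D, W) = 49 (J(D, W) = (-1 - 6)² = (-7)² = 49)
J(54, (21 - 55) + (33 - 1*(-2))) - C = 49 - 1*17622 = 49 - 17622 = -17573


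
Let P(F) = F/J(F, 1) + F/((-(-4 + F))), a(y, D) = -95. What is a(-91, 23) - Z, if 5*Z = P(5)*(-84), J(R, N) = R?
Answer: -811/5 ≈ -162.20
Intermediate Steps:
P(F) = 1 + F/(4 - F) (P(F) = F/F + F/((-(-4 + F))) = 1 + F/(4 - F))
Z = 336/5 (Z = (-4/(-4 + 5)*(-84))/5 = (-4/1*(-84))/5 = (-4*1*(-84))/5 = (-4*(-84))/5 = (⅕)*336 = 336/5 ≈ 67.200)
a(-91, 23) - Z = -95 - 1*336/5 = -95 - 336/5 = -811/5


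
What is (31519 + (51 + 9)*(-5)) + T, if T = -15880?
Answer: 15339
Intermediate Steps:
(31519 + (51 + 9)*(-5)) + T = (31519 + (51 + 9)*(-5)) - 15880 = (31519 + 60*(-5)) - 15880 = (31519 - 300) - 15880 = 31219 - 15880 = 15339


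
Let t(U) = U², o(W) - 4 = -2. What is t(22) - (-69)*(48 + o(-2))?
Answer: 3934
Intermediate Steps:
o(W) = 2 (o(W) = 4 - 2 = 2)
t(22) - (-69)*(48 + o(-2)) = 22² - (-69)*(48 + 2) = 484 - (-69)*50 = 484 - 1*(-3450) = 484 + 3450 = 3934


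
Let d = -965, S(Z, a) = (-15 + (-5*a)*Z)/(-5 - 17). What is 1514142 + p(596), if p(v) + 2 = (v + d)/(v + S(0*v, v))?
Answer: 19876107662/13127 ≈ 1.5141e+6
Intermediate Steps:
S(Z, a) = 15/22 + 5*Z*a/22 (S(Z, a) = (-15 - 5*Z*a)/(-22) = (-15 - 5*Z*a)*(-1/22) = 15/22 + 5*Z*a/22)
p(v) = -2 + (-965 + v)/(15/22 + v) (p(v) = -2 + (v - 965)/(v + (15/22 + 5*(0*v)*v/22)) = -2 + (-965 + v)/(v + (15/22 + (5/22)*0*v)) = -2 + (-965 + v)/(v + (15/22 + 0)) = -2 + (-965 + v)/(v + 15/22) = -2 + (-965 + v)/(15/22 + v))
1514142 + p(596) = 1514142 + 2*(-10630 - 11*596)/(15 + 22*596) = 1514142 + 2*(-10630 - 6556)/(15 + 13112) = 1514142 + 2*(-17186)/13127 = 1514142 + 2*(1/13127)*(-17186) = 1514142 - 34372/13127 = 19876107662/13127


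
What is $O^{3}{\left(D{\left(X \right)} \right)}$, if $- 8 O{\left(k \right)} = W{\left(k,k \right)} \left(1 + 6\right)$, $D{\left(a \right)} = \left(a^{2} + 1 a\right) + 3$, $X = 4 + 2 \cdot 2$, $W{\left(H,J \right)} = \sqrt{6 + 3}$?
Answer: $- \frac{9261}{512} \approx -18.088$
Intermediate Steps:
$W{\left(H,J \right)} = 3$ ($W{\left(H,J \right)} = \sqrt{9} = 3$)
$X = 8$ ($X = 4 + 4 = 8$)
$D{\left(a \right)} = 3 + a + a^{2}$ ($D{\left(a \right)} = \left(a^{2} + a\right) + 3 = \left(a + a^{2}\right) + 3 = 3 + a + a^{2}$)
$O{\left(k \right)} = - \frac{21}{8}$ ($O{\left(k \right)} = - \frac{3 \left(1 + 6\right)}{8} = - \frac{3 \cdot 7}{8} = \left(- \frac{1}{8}\right) 21 = - \frac{21}{8}$)
$O^{3}{\left(D{\left(X \right)} \right)} = \left(- \frac{21}{8}\right)^{3} = - \frac{9261}{512}$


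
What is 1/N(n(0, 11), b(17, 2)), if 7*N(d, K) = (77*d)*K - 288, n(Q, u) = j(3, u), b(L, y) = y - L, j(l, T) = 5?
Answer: -7/6063 ≈ -0.0011545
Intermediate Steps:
n(Q, u) = 5
N(d, K) = -288/7 + 11*K*d (N(d, K) = ((77*d)*K - 288)/7 = (77*K*d - 288)/7 = (-288 + 77*K*d)/7 = -288/7 + 11*K*d)
1/N(n(0, 11), b(17, 2)) = 1/(-288/7 + 11*(2 - 1*17)*5) = 1/(-288/7 + 11*(2 - 17)*5) = 1/(-288/7 + 11*(-15)*5) = 1/(-288/7 - 825) = 1/(-6063/7) = -7/6063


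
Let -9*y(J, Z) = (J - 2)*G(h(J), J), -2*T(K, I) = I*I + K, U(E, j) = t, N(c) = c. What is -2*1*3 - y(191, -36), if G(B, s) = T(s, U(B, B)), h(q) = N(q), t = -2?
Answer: -4107/2 ≈ -2053.5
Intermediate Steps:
U(E, j) = -2
h(q) = q
T(K, I) = -K/2 - I²/2 (T(K, I) = -(I*I + K)/2 = -(I² + K)/2 = -(K + I²)/2 = -K/2 - I²/2)
G(B, s) = -2 - s/2 (G(B, s) = -s/2 - ½*(-2)² = -s/2 - ½*4 = -s/2 - 2 = -2 - s/2)
y(J, Z) = -(-2 + J)*(-2 - J/2)/9 (y(J, Z) = -(J - 2)*(-2 - J/2)/9 = -(-2 + J)*(-2 - J/2)/9)
-2*1*3 - y(191, -36) = -2*1*3 - (-2 + 191)*(4 + 191)/18 = -2*3 - 189*195/18 = -6 - 1*4095/2 = -6 - 4095/2 = -4107/2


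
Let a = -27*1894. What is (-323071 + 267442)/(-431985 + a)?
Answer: 18543/161041 ≈ 0.11514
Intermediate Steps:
a = -51138
(-323071 + 267442)/(-431985 + a) = (-323071 + 267442)/(-431985 - 51138) = -55629/(-483123) = -55629*(-1/483123) = 18543/161041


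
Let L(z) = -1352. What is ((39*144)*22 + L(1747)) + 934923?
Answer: 1057123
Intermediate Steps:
((39*144)*22 + L(1747)) + 934923 = ((39*144)*22 - 1352) + 934923 = (5616*22 - 1352) + 934923 = (123552 - 1352) + 934923 = 122200 + 934923 = 1057123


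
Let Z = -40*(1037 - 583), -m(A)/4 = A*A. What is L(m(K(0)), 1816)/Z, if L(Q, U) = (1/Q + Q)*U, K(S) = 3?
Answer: 1297/360 ≈ 3.6028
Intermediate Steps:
m(A) = -4*A**2 (m(A) = -4*A*A = -4*A**2)
L(Q, U) = U*(Q + 1/Q) (L(Q, U) = (Q + 1/Q)*U = U*(Q + 1/Q))
Z = -18160 (Z = -40*454 = -18160)
L(m(K(0)), 1816)/Z = (-4*3**2*1816 + 1816/((-4*3**2)))/(-18160) = (-4*9*1816 + 1816/((-4*9)))*(-1/18160) = (-36*1816 + 1816/(-36))*(-1/18160) = (-65376 + 1816*(-1/36))*(-1/18160) = (-65376 - 454/9)*(-1/18160) = -588838/9*(-1/18160) = 1297/360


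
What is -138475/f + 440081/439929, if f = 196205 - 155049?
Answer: -42807194639/18105717924 ≈ -2.3643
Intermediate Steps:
f = 41156
-138475/f + 440081/439929 = -138475/41156 + 440081/439929 = -42807194639/18105717924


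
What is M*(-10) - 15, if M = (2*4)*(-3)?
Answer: 225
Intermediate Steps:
M = -24 (M = 8*(-3) = -24)
M*(-10) - 15 = -24*(-10) - 15 = 240 - 15 = 225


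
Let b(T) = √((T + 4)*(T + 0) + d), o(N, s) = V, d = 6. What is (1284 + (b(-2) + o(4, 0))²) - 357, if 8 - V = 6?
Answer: 933 + 4*√2 ≈ 938.66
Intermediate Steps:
V = 2 (V = 8 - 1*6 = 8 - 6 = 2)
o(N, s) = 2
b(T) = √(6 + T*(4 + T)) (b(T) = √((T + 4)*(T + 0) + 6) = √((4 + T)*T + 6) = √(T*(4 + T) + 6) = √(6 + T*(4 + T)))
(1284 + (b(-2) + o(4, 0))²) - 357 = (1284 + (√(6 + (-2)² + 4*(-2)) + 2)²) - 357 = (1284 + (√(6 + 4 - 8) + 2)²) - 357 = (1284 + (√2 + 2)²) - 357 = (1284 + (2 + √2)²) - 357 = 927 + (2 + √2)²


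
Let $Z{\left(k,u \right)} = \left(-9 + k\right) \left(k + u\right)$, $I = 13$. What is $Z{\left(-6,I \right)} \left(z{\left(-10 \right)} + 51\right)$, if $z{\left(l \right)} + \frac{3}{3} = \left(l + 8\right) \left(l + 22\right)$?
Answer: $-2730$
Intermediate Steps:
$z{\left(l \right)} = -1 + \left(8 + l\right) \left(22 + l\right)$ ($z{\left(l \right)} = -1 + \left(l + 8\right) \left(l + 22\right) = -1 + \left(8 + l\right) \left(22 + l\right)$)
$Z{\left(-6,I \right)} \left(z{\left(-10 \right)} + 51\right) = \left(\left(-6\right)^{2} - -54 - 117 - 78\right) \left(\left(175 + \left(-10\right)^{2} + 30 \left(-10\right)\right) + 51\right) = \left(36 + 54 - 117 - 78\right) \left(\left(175 + 100 - 300\right) + 51\right) = - 105 \left(-25 + 51\right) = \left(-105\right) 26 = -2730$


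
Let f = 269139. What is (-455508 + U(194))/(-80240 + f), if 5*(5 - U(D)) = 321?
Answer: -2277836/944495 ≈ -2.4117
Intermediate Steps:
U(D) = -296/5 (U(D) = 5 - ⅕*321 = 5 - 321/5 = -296/5)
(-455508 + U(194))/(-80240 + f) = (-455508 - 296/5)/(-80240 + 269139) = -2277836/5/188899 = -2277836/5*1/188899 = -2277836/944495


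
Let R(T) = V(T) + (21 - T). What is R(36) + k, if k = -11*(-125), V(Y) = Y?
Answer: 1396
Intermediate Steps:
R(T) = 21 (R(T) = T + (21 - T) = 21)
k = 1375
R(36) + k = 21 + 1375 = 1396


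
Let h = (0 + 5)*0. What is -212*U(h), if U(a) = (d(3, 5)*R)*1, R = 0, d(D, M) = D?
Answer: 0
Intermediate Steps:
h = 0 (h = 5*0 = 0)
U(a) = 0 (U(a) = (3*0)*1 = 0*1 = 0)
-212*U(h) = -212*0 = 0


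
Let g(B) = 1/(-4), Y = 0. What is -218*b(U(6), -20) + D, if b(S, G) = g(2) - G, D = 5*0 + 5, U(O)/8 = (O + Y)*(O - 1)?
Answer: -8601/2 ≈ -4300.5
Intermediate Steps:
g(B) = -1/4
U(O) = 8*O*(-1 + O) (U(O) = 8*((O + 0)*(O - 1)) = 8*(O*(-1 + O)) = 8*O*(-1 + O))
D = 5 (D = 0 + 5 = 5)
b(S, G) = -1/4 - G
-218*b(U(6), -20) + D = -218*(-1/4 - 1*(-20)) + 5 = -218*(-1/4 + 20) + 5 = -218*79/4 + 5 = -8611/2 + 5 = -8601/2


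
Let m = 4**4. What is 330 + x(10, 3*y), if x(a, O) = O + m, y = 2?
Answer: 592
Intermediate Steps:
m = 256
x(a, O) = 256 + O (x(a, O) = O + 256 = 256 + O)
330 + x(10, 3*y) = 330 + (256 + 3*2) = 330 + (256 + 6) = 330 + 262 = 592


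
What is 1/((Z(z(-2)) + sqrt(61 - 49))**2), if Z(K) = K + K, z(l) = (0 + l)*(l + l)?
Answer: 67/14884 - 4*sqrt(3)/3721 ≈ 0.0026396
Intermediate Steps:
z(l) = 2*l**2 (z(l) = l*(2*l) = 2*l**2)
Z(K) = 2*K
1/((Z(z(-2)) + sqrt(61 - 49))**2) = 1/((2*(2*(-2)**2) + sqrt(61 - 49))**2) = 1/((2*(2*4) + sqrt(12))**2) = 1/((2*8 + 2*sqrt(3))**2) = 1/((16 + 2*sqrt(3))**2) = (16 + 2*sqrt(3))**(-2)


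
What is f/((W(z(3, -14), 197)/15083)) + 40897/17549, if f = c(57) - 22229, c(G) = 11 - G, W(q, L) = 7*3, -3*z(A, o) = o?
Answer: -280762085528/17549 ≈ -1.5999e+7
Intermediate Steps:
z(A, o) = -o/3
W(q, L) = 21
f = -22275 (f = (11 - 1*57) - 22229 = (11 - 57) - 22229 = -46 - 22229 = -22275)
f/((W(z(3, -14), 197)/15083)) + 40897/17549 = -22275/(21/15083) + 40897/17549 = -22275/(21*(1/15083)) + 40897*(1/17549) = -22275/21/15083 + 40897/17549 = -22275*15083/21 + 40897/17549 = -111991275/7 + 40897/17549 = -280762085528/17549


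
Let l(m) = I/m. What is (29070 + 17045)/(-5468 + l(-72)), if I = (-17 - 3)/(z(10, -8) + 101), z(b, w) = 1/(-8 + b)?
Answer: -84252105/9990031 ≈ -8.4336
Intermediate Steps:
I = -40/203 (I = (-17 - 3)/(1/(-8 + 10) + 101) = -20/(1/2 + 101) = -20/203/2 = -20*2/203 = -40/203 ≈ -0.19704)
l(m) = -40/(203*m)
(29070 + 17045)/(-5468 + l(-72)) = (29070 + 17045)/(-5468 - 40/203/(-72)) = 46115/(-5468 - 40/203*(-1/72)) = 46115/(-5468 + 5/1827) = 46115/(-9990031/1827) = 46115*(-1827/9990031) = -84252105/9990031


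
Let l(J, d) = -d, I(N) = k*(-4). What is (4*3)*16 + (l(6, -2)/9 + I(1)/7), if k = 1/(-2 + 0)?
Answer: 12128/63 ≈ 192.51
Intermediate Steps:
k = -1/2 (k = 1/(-2) = -1/2 ≈ -0.50000)
I(N) = 2 (I(N) = -1/2*(-4) = 2)
(4*3)*16 + (l(6, -2)/9 + I(1)/7) = (4*3)*16 + (-1*(-2)/9 + 2/7) = 12*16 + (2*(1/9) + 2*(1/7)) = 192 + (2/9 + 2/7) = 192 + 32/63 = 12128/63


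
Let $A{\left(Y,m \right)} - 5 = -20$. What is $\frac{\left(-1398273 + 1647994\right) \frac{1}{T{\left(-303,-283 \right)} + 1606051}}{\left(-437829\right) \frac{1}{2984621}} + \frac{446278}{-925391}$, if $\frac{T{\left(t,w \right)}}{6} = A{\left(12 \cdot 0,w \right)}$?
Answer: $- \frac{1003509032396258713}{650676002561604579} \approx -1.5423$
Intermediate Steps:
$A{\left(Y,m \right)} = -15$ ($A{\left(Y,m \right)} = 5 - 20 = -15$)
$T{\left(t,w \right)} = -90$ ($T{\left(t,w \right)} = 6 \left(-15\right) = -90$)
$\frac{\left(-1398273 + 1647994\right) \frac{1}{T{\left(-303,-283 \right)} + 1606051}}{\left(-437829\right) \frac{1}{2984621}} + \frac{446278}{-925391} = \frac{\left(-1398273 + 1647994\right) \frac{1}{-90 + 1606051}}{\left(-437829\right) \frac{1}{2984621}} + \frac{446278}{-925391} = \frac{249721 \cdot \frac{1}{1605961}}{\left(-437829\right) \frac{1}{2984621}} + 446278 \left(- \frac{1}{925391}\right) = \frac{249721 \cdot \frac{1}{1605961}}{- \frac{437829}{2984621}} - \frac{446278}{925391} = \frac{249721}{1605961} \left(- \frac{2984621}{437829}\right) - \frac{446278}{925391} = - \frac{745322540741}{703136298669} - \frac{446278}{925391} = - \frac{1003509032396258713}{650676002561604579}$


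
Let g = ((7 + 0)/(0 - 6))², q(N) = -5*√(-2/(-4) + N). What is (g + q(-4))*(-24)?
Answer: -98/3 + 60*I*√14 ≈ -32.667 + 224.5*I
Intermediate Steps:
q(N) = -5*√(½ + N) (q(N) = -5*√(-2*(-¼) + N) = -5*√(½ + N))
g = 49/36 (g = (7/(-6))² = (7*(-⅙))² = (-7/6)² = 49/36 ≈ 1.3611)
(g + q(-4))*(-24) = (49/36 - 5*√(2 + 4*(-4))/2)*(-24) = (49/36 - 5*√(2 - 16)/2)*(-24) = (49/36 - 5*I*√14/2)*(-24) = -98/3 + 60*I*√14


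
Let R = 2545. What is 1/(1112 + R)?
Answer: 1/3657 ≈ 0.00027345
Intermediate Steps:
1/(1112 + R) = 1/(1112 + 2545) = 1/3657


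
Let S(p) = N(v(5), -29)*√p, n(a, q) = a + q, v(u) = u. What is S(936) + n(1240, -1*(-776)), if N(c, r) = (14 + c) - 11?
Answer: 2016 + 48*√26 ≈ 2260.8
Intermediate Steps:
N(c, r) = 3 + c
S(p) = 8*√p (S(p) = (3 + 5)*√p = 8*√p)
S(936) + n(1240, -1*(-776)) = 8*√936 + (1240 - 1*(-776)) = 8*(6*√26) + (1240 + 776) = 48*√26 + 2016 = 2016 + 48*√26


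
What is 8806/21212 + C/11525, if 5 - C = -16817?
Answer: 229158707/122234150 ≈ 1.8748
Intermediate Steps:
C = 16822 (C = 5 - 1*(-16817) = 5 + 16817 = 16822)
8806/21212 + C/11525 = 8806/21212 + 16822/11525 = 8806*(1/21212) + 16822*(1/11525) = 4403/10606 + 16822/11525 = 229158707/122234150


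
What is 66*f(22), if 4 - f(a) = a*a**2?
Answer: -702504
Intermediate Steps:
f(a) = 4 - a**3 (f(a) = 4 - a*a**2 = 4 - a**3)
66*f(22) = 66*(4 - 1*22**3) = 66*(4 - 1*10648) = 66*(4 - 10648) = 66*(-10644) = -702504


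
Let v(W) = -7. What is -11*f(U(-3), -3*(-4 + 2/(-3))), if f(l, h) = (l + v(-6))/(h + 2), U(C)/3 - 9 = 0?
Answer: -55/4 ≈ -13.750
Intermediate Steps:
U(C) = 27 (U(C) = 27 + 3*0 = 27 + 0 = 27)
f(l, h) = (-7 + l)/(2 + h) (f(l, h) = (l - 7)/(h + 2) = (-7 + l)/(2 + h))
-11*f(U(-3), -3*(-4 + 2/(-3))) = -11*(-7 + 27)/(2 - 3*(-4 + 2/(-3))) = -11*20/(2 - 3*(-4 + 2*(-⅓))) = -11*20/(2 - 3*(-4 - ⅔)) = -11*20/(2 - 3*(-14/3)) = -11*20/(2 + 14) = -11*20/16 = -11*5/4 = -55/4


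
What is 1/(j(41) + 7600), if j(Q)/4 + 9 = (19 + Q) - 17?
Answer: 1/7736 ≈ 0.00012927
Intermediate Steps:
j(Q) = -28 + 4*Q (j(Q) = -36 + 4*((19 + Q) - 17) = -36 + 4*(2 + Q) = -36 + (8 + 4*Q) = -28 + 4*Q)
1/(j(41) + 7600) = 1/((-28 + 4*41) + 7600) = 1/((-28 + 164) + 7600) = 1/(136 + 7600) = 1/7736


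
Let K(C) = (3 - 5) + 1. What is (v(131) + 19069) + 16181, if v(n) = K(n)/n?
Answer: 4617749/131 ≈ 35250.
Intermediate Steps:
K(C) = -1 (K(C) = -2 + 1 = -1)
v(n) = -1/n
(v(131) + 19069) + 16181 = (-1/131 + 19069) + 16181 = 2498038/131 + 16181 = 4617749/131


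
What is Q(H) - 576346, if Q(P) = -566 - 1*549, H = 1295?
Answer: -577461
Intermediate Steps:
Q(P) = -1115 (Q(P) = -566 - 549 = -1115)
Q(H) - 576346 = -1115 - 576346 = -577461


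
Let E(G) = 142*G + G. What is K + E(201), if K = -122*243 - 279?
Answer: -1182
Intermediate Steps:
E(G) = 143*G
K = -29925 (K = -29646 - 279 = -29925)
K + E(201) = -29925 + 143*201 = -29925 + 28743 = -1182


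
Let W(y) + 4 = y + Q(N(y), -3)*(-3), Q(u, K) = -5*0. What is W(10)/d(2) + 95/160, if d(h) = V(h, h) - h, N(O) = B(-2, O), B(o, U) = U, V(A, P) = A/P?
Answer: -173/32 ≈ -5.4063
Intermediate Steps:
N(O) = O
Q(u, K) = 0
d(h) = 1 - h (d(h) = h/h - h = 1 - h)
W(y) = -4 + y (W(y) = -4 + (y + 0*(-3)) = -4 + (y + 0) = -4 + y)
W(10)/d(2) + 95/160 = (-4 + 10)/(1 - 1*2) + 95/160 = 6/(1 - 2) + 95*(1/160) = 6/(-1) + 19/32 = 6*(-1) + 19/32 = -6 + 19/32 = -173/32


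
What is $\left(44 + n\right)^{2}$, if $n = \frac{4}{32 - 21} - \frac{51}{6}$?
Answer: $\frac{622521}{484} \approx 1286.2$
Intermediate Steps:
$n = - \frac{179}{22}$ ($n = \frac{4}{32 - 21} - \frac{17}{2} = \frac{4}{11} - \frac{17}{2} = - \frac{179}{22} \approx -8.1364$)
$\left(44 + n\right)^{2} = \left(44 - \frac{179}{22}\right)^{2} = \left(\frac{789}{22}\right)^{2} = \frac{622521}{484}$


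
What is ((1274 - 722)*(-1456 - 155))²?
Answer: 790804689984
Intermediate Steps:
((1274 - 722)*(-1456 - 155))² = (552*(-1611))² = (-889272)² = 790804689984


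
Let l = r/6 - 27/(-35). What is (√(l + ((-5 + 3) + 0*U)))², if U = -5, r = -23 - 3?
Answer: -584/105 ≈ -5.5619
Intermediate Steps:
r = -26
l = -374/105 (l = -26/6 - 27/(-35) = -26*⅙ - 27*(-1/35) = -13/3 + 27/35 = -374/105 ≈ -3.5619)
(√(l + ((-5 + 3) + 0*U)))² = (√(-374/105 + ((-5 + 3) + 0*(-5))))² = (√(-374/105 + (-2 + 0)))² = (√(-374/105 - 2))² = (√(-584/105))² = (2*I*√15330/105)² = -584/105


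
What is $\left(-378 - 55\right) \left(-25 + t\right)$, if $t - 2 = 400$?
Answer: $-163241$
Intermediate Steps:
$t = 402$ ($t = 2 + 400 = 402$)
$\left(-378 - 55\right) \left(-25 + t\right) = \left(-378 - 55\right) \left(-25 + 402\right) = \left(-433\right) 377 = -163241$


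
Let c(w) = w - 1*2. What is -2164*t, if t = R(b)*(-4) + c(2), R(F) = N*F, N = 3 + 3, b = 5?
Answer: 259680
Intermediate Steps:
N = 6
R(F) = 6*F
c(w) = -2 + w (c(w) = w - 2 = -2 + w)
t = -120 (t = (6*5)*(-4) + (-2 + 2) = 30*(-4) + 0 = -120 + 0 = -120)
-2164*t = -2164*(-120) = 259680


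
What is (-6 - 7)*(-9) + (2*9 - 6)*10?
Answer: 237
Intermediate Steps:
(-6 - 7)*(-9) + (2*9 - 6)*10 = -13*(-9) + (18 - 6)*10 = 117 + 12*10 = 117 + 120 = 237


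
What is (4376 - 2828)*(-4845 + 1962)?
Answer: -4462884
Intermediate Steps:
(4376 - 2828)*(-4845 + 1962) = 1548*(-2883) = -4462884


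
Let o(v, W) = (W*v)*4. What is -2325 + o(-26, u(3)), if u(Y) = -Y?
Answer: -2013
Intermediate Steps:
o(v, W) = 4*W*v
-2325 + o(-26, u(3)) = -2325 + 4*(-1*3)*(-26) = -2325 + 4*(-3)*(-26) = -2325 + 312 = -2013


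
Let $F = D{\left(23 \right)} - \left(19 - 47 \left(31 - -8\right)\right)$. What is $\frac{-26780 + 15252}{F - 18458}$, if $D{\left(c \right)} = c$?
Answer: $\frac{1048}{1511} \approx 0.69358$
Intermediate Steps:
$F = 1837$ ($F = 23 - \left(19 - 47 \left(31 - -8\right)\right) = 23 - \left(19 - 47 \left(31 + 8\right)\right) = 23 - \left(19 - 1833\right) = 23 - -1814 = 23 + 1814 = 1837$)
$\frac{-26780 + 15252}{F - 18458} = \frac{-26780 + 15252}{1837 - 18458} = - \frac{11528}{-16621} = \left(-11528\right) \left(- \frac{1}{16621}\right) = \frac{1048}{1511}$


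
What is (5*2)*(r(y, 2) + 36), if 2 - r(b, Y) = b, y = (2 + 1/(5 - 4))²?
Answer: 290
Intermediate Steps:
y = 9 (y = (2 + 1/1)² = (2 + 1)² = 3² = 9)
r(b, Y) = 2 - b
(5*2)*(r(y, 2) + 36) = (5*2)*((2 - 1*9) + 36) = 10*((2 - 9) + 36) = 10*(-7 + 36) = 10*29 = 290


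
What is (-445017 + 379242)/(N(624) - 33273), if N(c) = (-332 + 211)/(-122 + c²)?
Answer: 25603181850/12951648463 ≈ 1.9768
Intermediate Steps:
N(c) = -121/(-122 + c²)
(-445017 + 379242)/(N(624) - 33273) = (-445017 + 379242)/(-121/(-122 + 624²) - 33273) = -65775/(-121/(-122 + 389376) - 33273) = -65775/(-121/389254 - 33273) = -65775/(-12951648463/389254) = -65775*(-389254/12951648463) = 25603181850/12951648463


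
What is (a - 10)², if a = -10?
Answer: 400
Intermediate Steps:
(a - 10)² = (-10 - 10)² = (-20)² = 400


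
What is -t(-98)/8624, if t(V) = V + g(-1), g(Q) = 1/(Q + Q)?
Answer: 197/17248 ≈ 0.011422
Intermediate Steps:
g(Q) = 1/(2*Q)
t(V) = -½ + V (t(V) = V + (½)/(-1) = V + (½)*(-1) = V - ½ = -½ + V)
-t(-98)/8624 = -(-½ - 98)/8624 = -1*(-197/2)*(1/8624) = (197/2)*(1/8624) = 197/17248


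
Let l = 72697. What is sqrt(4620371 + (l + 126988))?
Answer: 2*sqrt(1205014) ≈ 2195.5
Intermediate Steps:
sqrt(4620371 + (l + 126988)) = sqrt(4620371 + (72697 + 126988)) = sqrt(4620371 + 199685) = sqrt(4820056) = 2*sqrt(1205014)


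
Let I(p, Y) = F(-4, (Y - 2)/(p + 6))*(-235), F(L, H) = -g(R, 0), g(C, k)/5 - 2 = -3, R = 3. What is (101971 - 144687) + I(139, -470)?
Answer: -43891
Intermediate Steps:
g(C, k) = -5 (g(C, k) = 10 + 5*(-3) = 10 - 15 = -5)
F(L, H) = 5 (F(L, H) = -1*(-5) = 5)
I(p, Y) = -1175 (I(p, Y) = 5*(-235) = -1175)
(101971 - 144687) + I(139, -470) = (101971 - 144687) - 1175 = -42716 - 1175 = -43891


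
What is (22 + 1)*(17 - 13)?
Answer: 92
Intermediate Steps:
(22 + 1)*(17 - 13) = 23*4 = 92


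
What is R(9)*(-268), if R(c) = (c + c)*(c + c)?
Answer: -86832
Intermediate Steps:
R(c) = 4*c**2 (R(c) = (2*c)*(2*c) = 4*c**2)
R(9)*(-268) = (4*9**2)*(-268) = (4*81)*(-268) = 324*(-268) = -86832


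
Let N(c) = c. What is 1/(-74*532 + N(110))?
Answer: -1/39258 ≈ -2.5473e-5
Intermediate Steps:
1/(-74*532 + N(110)) = 1/(-74*532 + 110) = 1/(-39368 + 110) = 1/(-39258) = -1/39258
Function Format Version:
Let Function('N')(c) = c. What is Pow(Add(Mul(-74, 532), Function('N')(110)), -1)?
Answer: Rational(-1, 39258) ≈ -2.5473e-5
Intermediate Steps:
Pow(Add(Mul(-74, 532), Function('N')(110)), -1) = Pow(Add(Mul(-74, 532), 110), -1) = Pow(Add(-39368, 110), -1) = Pow(-39258, -1) = Rational(-1, 39258)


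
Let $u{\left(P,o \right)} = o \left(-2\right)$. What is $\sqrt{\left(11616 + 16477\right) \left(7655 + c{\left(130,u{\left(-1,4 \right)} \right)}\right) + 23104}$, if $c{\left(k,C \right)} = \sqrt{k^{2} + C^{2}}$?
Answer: $\sqrt{215075019 + 56186 \sqrt{4241}} \approx 14790.0$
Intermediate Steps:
$u{\left(P,o \right)} = - 2 o$
$c{\left(k,C \right)} = \sqrt{C^{2} + k^{2}}$
$\sqrt{\left(11616 + 16477\right) \left(7655 + c{\left(130,u{\left(-1,4 \right)} \right)}\right) + 23104} = \sqrt{\left(11616 + 16477\right) \left(7655 + \sqrt{\left(\left(-2\right) 4\right)^{2} + 130^{2}}\right) + 23104} = \sqrt{28093 \left(7655 + \sqrt{\left(-8\right)^{2} + 16900}\right) + 23104} = \sqrt{28093 \left(7655 + \sqrt{64 + 16900}\right) + 23104} = \sqrt{28093 \left(7655 + \sqrt{16964}\right) + 23104} = \sqrt{28093 \left(7655 + 2 \sqrt{4241}\right) + 23104} = \sqrt{\left(215051915 + 56186 \sqrt{4241}\right) + 23104} = \sqrt{215075019 + 56186 \sqrt{4241}}$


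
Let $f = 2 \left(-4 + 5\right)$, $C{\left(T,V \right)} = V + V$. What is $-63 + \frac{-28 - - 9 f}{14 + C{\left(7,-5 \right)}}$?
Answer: $- \frac{131}{2} \approx -65.5$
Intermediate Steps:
$C{\left(T,V \right)} = 2 V$
$f = 2$ ($f = 2 \cdot 1 = 2$)
$-63 + \frac{-28 - - 9 f}{14 + C{\left(7,-5 \right)}} = -63 + \frac{-28 - \left(-9\right) 2}{14 + 2 \left(-5\right)} = -63 + \frac{-28 - -18}{14 - 10} = -63 + \frac{-28 + 18}{4} = -63 - \frac{5}{2} = - \frac{131}{2}$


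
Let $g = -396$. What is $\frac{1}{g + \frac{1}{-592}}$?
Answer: $- \frac{592}{234433} \approx -0.0025252$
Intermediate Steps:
$\frac{1}{g + \frac{1}{-592}} = \frac{1}{-396 + \frac{1}{-592}} = \frac{1}{-396 - \frac{1}{592}} = \frac{1}{- \frac{234433}{592}} = - \frac{592}{234433}$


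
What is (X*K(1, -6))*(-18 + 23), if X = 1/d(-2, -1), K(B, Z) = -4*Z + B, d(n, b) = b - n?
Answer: 125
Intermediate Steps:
K(B, Z) = B - 4*Z
X = 1 (X = 1/(-1 - 1*(-2)) = 1/(-1 + 2) = 1/1 = 1)
(X*K(1, -6))*(-18 + 23) = (1*(1 - 4*(-6)))*(-18 + 23) = (1*(1 + 24))*5 = (1*25)*5 = 25*5 = 125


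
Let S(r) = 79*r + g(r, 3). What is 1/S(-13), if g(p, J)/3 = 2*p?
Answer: -1/1105 ≈ -0.00090498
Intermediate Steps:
g(p, J) = 6*p (g(p, J) = 3*(2*p) = 6*p)
S(r) = 85*r (S(r) = 79*r + 6*r = 85*r)
1/S(-13) = 1/(85*(-13)) = 1/(-1105) = -1/1105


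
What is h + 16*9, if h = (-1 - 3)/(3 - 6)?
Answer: 436/3 ≈ 145.33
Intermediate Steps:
h = 4/3 (h = -4/(-3) = -4*(-⅓) = 4/3 ≈ 1.3333)
h + 16*9 = 4/3 + 16*9 = 4/3 + 144 = 436/3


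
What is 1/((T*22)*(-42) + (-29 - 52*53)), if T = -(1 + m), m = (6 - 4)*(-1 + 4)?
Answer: 1/3683 ≈ 0.00027152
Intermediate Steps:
m = 6 (m = 2*3 = 6)
T = -7 (T = -(1 + 6) = -1*7 = -7)
1/((T*22)*(-42) + (-29 - 52*53)) = 1/(-7*22*(-42) + (-29 - 52*53)) = 1/(-154*(-42) + (-29 - 2756)) = 1/(6468 - 2785) = 1/3683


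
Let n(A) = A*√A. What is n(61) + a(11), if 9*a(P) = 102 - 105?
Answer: -⅓ + 61*√61 ≈ 476.09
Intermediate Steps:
a(P) = -⅓ (a(P) = (102 - 105)/9 = (⅑)*(-3) = -⅓)
n(A) = A^(3/2)
n(61) + a(11) = 61^(3/2) - ⅓ = 61*√61 - ⅓ = -⅓ + 61*√61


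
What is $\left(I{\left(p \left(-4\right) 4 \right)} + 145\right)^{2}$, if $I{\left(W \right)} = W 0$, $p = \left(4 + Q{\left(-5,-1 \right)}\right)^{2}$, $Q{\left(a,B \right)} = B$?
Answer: $21025$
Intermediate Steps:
$p = 9$ ($p = \left(4 - 1\right)^{2} = 3^{2} = 9$)
$I{\left(W \right)} = 0$
$\left(I{\left(p \left(-4\right) 4 \right)} + 145\right)^{2} = \left(0 + 145\right)^{2} = 145^{2} = 21025$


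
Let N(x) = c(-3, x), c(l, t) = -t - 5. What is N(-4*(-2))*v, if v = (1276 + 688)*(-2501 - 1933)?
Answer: 113208888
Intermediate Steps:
c(l, t) = -5 - t
N(x) = -5 - x
v = -8708376 (v = 1964*(-4434) = -8708376)
N(-4*(-2))*v = (-5 - (-4)*(-2))*(-8708376) = (-5 - 1*8)*(-8708376) = (-5 - 8)*(-8708376) = -13*(-8708376) = 113208888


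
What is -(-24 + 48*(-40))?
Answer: 1944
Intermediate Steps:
-(-24 + 48*(-40)) = -(-24 - 1920) = -1*(-1944) = 1944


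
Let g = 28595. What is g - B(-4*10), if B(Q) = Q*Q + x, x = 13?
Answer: 26982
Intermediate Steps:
B(Q) = 13 + Q**2 (B(Q) = Q*Q + 13 = Q**2 + 13 = 13 + Q**2)
g - B(-4*10) = 28595 - (13 + (-4*10)**2) = 28595 - (13 + (-40)**2) = 28595 - (13 + 1600) = 28595 - 1*1613 = 28595 - 1613 = 26982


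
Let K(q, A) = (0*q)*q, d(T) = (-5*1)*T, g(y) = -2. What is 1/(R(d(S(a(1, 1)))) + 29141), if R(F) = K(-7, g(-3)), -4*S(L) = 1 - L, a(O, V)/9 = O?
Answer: 1/29141 ≈ 3.4316e-5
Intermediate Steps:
a(O, V) = 9*O
S(L) = -¼ + L/4 (S(L) = -(1 - L)/4 = -¼ + L/4)
d(T) = -5*T
K(q, A) = 0 (K(q, A) = 0*q = 0)
R(F) = 0
1/(R(d(S(a(1, 1)))) + 29141) = 1/(0 + 29141) = 1/29141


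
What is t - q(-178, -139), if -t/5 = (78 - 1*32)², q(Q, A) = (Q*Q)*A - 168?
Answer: 4393664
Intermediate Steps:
q(Q, A) = -168 + A*Q² (q(Q, A) = Q²*A - 168 = A*Q² - 168 = -168 + A*Q²)
t = -10580 (t = -5*(78 - 1*32)² = -5*(78 - 32)² = -5*46² = -5*2116 = -10580)
t - q(-178, -139) = -10580 - (-168 - 139*(-178)²) = -10580 - (-168 - 139*31684) = -10580 - (-168 - 4404076) = -10580 - 1*(-4404244) = -10580 + 4404244 = 4393664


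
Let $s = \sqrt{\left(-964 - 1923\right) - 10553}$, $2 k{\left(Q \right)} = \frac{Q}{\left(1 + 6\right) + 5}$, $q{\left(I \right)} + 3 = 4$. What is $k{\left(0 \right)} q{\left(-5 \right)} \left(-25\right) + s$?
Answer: $8 i \sqrt{210} \approx 115.93 i$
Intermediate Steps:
$q{\left(I \right)} = 1$ ($q{\left(I \right)} = -3 + 4 = 1$)
$k{\left(Q \right)} = \frac{Q}{24}$ ($k{\left(Q \right)} = \frac{Q \frac{1}{\left(1 + 6\right) + 5}}{2} = \frac{Q \frac{1}{7 + 5}}{2} = \frac{Q \frac{1}{12}}{2} = \frac{\frac{1}{12} Q}{2} = \frac{Q}{24}$)
$s = 8 i \sqrt{210}$ ($s = \sqrt{-2887 - 10553} = \sqrt{-13440} = 8 i \sqrt{210} \approx 115.93 i$)
$k{\left(0 \right)} q{\left(-5 \right)} \left(-25\right) + s = \frac{1}{24} \cdot 0 \cdot 1 \left(-25\right) + 8 i \sqrt{210} = 0 \cdot 1 \left(-25\right) + 8 i \sqrt{210} = 0 \left(-25\right) + 8 i \sqrt{210} = 0 + 8 i \sqrt{210} = 8 i \sqrt{210}$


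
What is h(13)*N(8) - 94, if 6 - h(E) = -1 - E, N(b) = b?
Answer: 66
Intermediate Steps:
h(E) = 7 + E (h(E) = 6 - (-1 - E) = 6 + (1 + E) = 7 + E)
h(13)*N(8) - 94 = (7 + 13)*8 - 94 = 20*8 - 94 = 160 - 94 = 66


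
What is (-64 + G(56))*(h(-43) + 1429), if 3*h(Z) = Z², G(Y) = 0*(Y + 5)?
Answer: -392704/3 ≈ -1.3090e+5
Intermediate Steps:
G(Y) = 0 (G(Y) = 0*(5 + Y) = 0)
h(Z) = Z²/3
(-64 + G(56))*(h(-43) + 1429) = (-64 + 0)*((⅓)*(-43)² + 1429) = -64*((⅓)*1849 + 1429) = -64*(1849/3 + 1429) = -64*6136/3 = -392704/3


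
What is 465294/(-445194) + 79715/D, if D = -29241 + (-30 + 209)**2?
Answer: 1139527217/41551440 ≈ 27.424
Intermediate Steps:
D = 2800 (D = -29241 + 179**2 = -29241 + 32041 = 2800)
465294/(-445194) + 79715/D = 465294/(-445194) + 79715/2800 = 465294*(-1/445194) + 79715*(1/2800) = -77549/74199 + 15943/560 = 1139527217/41551440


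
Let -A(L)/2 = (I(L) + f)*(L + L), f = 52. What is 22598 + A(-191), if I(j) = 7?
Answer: 67674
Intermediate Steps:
A(L) = -236*L (A(L) = -2*(7 + 52)*(L + L) = -118*2*L = -236*L)
22598 + A(-191) = 22598 - 236*(-191) = 22598 + 45076 = 67674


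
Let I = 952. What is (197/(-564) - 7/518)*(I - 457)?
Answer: -1249215/6956 ≈ -179.59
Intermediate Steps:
(197/(-564) - 7/518)*(I - 457) = (197/(-564) - 7/518)*(952 - 457) = (197*(-1/564) - 7*1/518)*495 = (-197/564 - 1/74)*495 = -7571/20868*495 = -1249215/6956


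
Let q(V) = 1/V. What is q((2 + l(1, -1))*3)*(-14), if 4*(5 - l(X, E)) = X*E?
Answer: -56/87 ≈ -0.64368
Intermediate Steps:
l(X, E) = 5 - E*X/4 (l(X, E) = 5 - X*E/4 = 5 - E*X/4)
q((2 + l(1, -1))*3)*(-14) = -14/((2 + (5 - 1/4*(-1)*1))*3) = -14/((2 + (5 + 1/4))*3) = -14/((2 + 21/4)*3) = -14/((29/4)*3) = -14/(87/4) = (4/87)*(-14) = -56/87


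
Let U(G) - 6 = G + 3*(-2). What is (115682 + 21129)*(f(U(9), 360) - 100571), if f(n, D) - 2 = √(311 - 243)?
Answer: -13758945459 + 273622*√17 ≈ -1.3758e+10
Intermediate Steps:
U(G) = G (U(G) = 6 + (G + 3*(-2)) = 6 + (G - 6) = 6 + (-6 + G) = G)
f(n, D) = 2 + 2*√17 (f(n, D) = 2 + √(311 - 243) = 2 + √68 = 2 + 2*√17)
(115682 + 21129)*(f(U(9), 360) - 100571) = (115682 + 21129)*((2 + 2*√17) - 100571) = 136811*(-100569 + 2*√17) = -13758945459 + 273622*√17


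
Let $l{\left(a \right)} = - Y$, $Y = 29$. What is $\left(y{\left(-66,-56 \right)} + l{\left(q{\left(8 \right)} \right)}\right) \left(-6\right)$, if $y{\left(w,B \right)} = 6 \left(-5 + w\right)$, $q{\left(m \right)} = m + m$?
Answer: $2730$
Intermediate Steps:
$q{\left(m \right)} = 2 m$
$y{\left(w,B \right)} = -30 + 6 w$
$l{\left(a \right)} = -29$ ($l{\left(a \right)} = \left(-1\right) 29 = -29$)
$\left(y{\left(-66,-56 \right)} + l{\left(q{\left(8 \right)} \right)}\right) \left(-6\right) = \left(\left(-30 + 6 \left(-66\right)\right) - 29\right) \left(-6\right) = \left(\left(-30 - 396\right) - 29\right) \left(-6\right) = \left(-426 - 29\right) \left(-6\right) = \left(-455\right) \left(-6\right) = 2730$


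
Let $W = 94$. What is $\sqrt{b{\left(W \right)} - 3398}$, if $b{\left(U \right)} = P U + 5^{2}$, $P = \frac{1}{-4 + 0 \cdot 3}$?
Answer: $\frac{i \sqrt{13586}}{2} \approx 58.279 i$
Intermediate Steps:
$P = - \frac{1}{4}$ ($P = \frac{1}{-4 + 0} = \frac{1}{-4} = - \frac{1}{4} \approx -0.25$)
$b{\left(U \right)} = 25 - \frac{U}{4}$ ($b{\left(U \right)} = - \frac{U}{4} + 5^{2} = - \frac{U}{4} + 25 = 25 - \frac{U}{4}$)
$\sqrt{b{\left(W \right)} - 3398} = \sqrt{\left(25 - \frac{47}{2}\right) - 3398} = \sqrt{\frac{3}{2} - 3398} = \sqrt{- \frac{6793}{2}} = \frac{i \sqrt{13586}}{2}$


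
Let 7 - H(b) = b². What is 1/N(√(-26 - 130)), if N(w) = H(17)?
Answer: -1/282 ≈ -0.0035461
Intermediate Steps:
H(b) = 7 - b²
N(w) = -282 (N(w) = 7 - 1*17² = 7 - 1*289 = 7 - 289 = -282)
1/N(√(-26 - 130)) = 1/(-282) = -1/282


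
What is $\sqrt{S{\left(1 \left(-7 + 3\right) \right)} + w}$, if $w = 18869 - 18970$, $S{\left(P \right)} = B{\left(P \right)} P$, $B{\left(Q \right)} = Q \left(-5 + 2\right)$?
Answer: $i \sqrt{149} \approx 12.207 i$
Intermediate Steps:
$B{\left(Q \right)} = - 3 Q$ ($B{\left(Q \right)} = Q \left(-3\right) = - 3 Q$)
$S{\left(P \right)} = - 3 P^{2}$ ($S{\left(P \right)} = - 3 P P = - 3 P^{2}$)
$w = -101$
$\sqrt{S{\left(1 \left(-7 + 3\right) \right)} + w} = \sqrt{- 3 \left(1 \left(-7 + 3\right)\right)^{2} - 101} = \sqrt{- 3 \left(1 \left(-4\right)\right)^{2} - 101} = \sqrt{- 3 \left(-4\right)^{2} - 101} = \sqrt{\left(-3\right) 16 - 101} = \sqrt{-48 - 101} = \sqrt{-149} = i \sqrt{149}$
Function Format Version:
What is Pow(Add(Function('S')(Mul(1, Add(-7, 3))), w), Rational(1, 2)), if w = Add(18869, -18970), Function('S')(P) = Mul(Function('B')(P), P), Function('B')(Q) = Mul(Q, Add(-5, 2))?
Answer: Mul(I, Pow(149, Rational(1, 2))) ≈ Mul(12.207, I)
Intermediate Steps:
Function('B')(Q) = Mul(-3, Q) (Function('B')(Q) = Mul(Q, -3) = Mul(-3, Q))
Function('S')(P) = Mul(-3, Pow(P, 2)) (Function('S')(P) = Mul(Mul(-3, P), P) = Mul(-3, Pow(P, 2)))
w = -101
Pow(Add(Function('S')(Mul(1, Add(-7, 3))), w), Rational(1, 2)) = Pow(Add(Mul(-3, Pow(Mul(1, Add(-7, 3)), 2)), -101), Rational(1, 2)) = Pow(Add(Mul(-3, Pow(Mul(1, -4), 2)), -101), Rational(1, 2)) = Pow(Add(Mul(-3, Pow(-4, 2)), -101), Rational(1, 2)) = Pow(Add(Mul(-3, 16), -101), Rational(1, 2)) = Pow(Add(-48, -101), Rational(1, 2)) = Pow(-149, Rational(1, 2)) = Mul(I, Pow(149, Rational(1, 2)))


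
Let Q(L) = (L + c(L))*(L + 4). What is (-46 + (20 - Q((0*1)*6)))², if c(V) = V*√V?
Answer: 676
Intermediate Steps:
c(V) = V^(3/2)
Q(L) = (4 + L)*(L + L^(3/2)) (Q(L) = (L + L^(3/2))*(L + 4) = (L + L^(3/2))*(4 + L) = (4 + L)*(L + L^(3/2)))
(-46 + (20 - Q((0*1)*6)))² = (-46 + (20 - (((0*1)*6)² + ((0*1)*6)^(5/2) + 4*((0*1)*6) + 4*((0*1)*6)^(3/2))))² = (-46 + (20 - ((0*6)² + (0*6)^(5/2) + 4*(0*6) + 4*(0*6)^(3/2))))² = (-46 + (20 - (0² + 0^(5/2) + 4*0 + 4*0^(3/2))))² = (-46 + (20 - (0 + 0 + 0 + 4*0)))² = (-46 + (20 - (0 + 0 + 0 + 0)))² = (-46 + (20 - 1*0))² = (-46 + (20 + 0))² = (-46 + 20)² = (-26)² = 676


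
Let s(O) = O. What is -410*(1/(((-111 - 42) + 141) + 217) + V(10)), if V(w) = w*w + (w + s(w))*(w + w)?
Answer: -205002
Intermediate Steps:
V(w) = 5*w² (V(w) = w*w + (w + w)*(w + w) = w² + (2*w)*(2*w) = w² + 4*w² = 5*w²)
-410*(1/(((-111 - 42) + 141) + 217) + V(10)) = -410*(1/(((-111 - 42) + 141) + 217) + 5*10²) = -410*(1/((-153 + 141) + 217) + 5*100) = -410*(1/(-12 + 217) + 500) = -410*(1/205 + 500) = -410*102501/205 = -205002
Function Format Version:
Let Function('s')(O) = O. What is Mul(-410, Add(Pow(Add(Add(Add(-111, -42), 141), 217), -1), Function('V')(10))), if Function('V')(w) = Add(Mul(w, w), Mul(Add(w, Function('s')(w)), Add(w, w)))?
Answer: -205002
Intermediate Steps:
Function('V')(w) = Mul(5, Pow(w, 2)) (Function('V')(w) = Add(Mul(w, w), Mul(Add(w, w), Add(w, w))) = Add(Pow(w, 2), Mul(Mul(2, w), Mul(2, w))) = Add(Pow(w, 2), Mul(4, Pow(w, 2))) = Mul(5, Pow(w, 2)))
Mul(-410, Add(Pow(Add(Add(Add(-111, -42), 141), 217), -1), Function('V')(10))) = Mul(-410, Add(Pow(Add(Add(Add(-111, -42), 141), 217), -1), Mul(5, Pow(10, 2)))) = Mul(-410, Add(Pow(Add(Add(-153, 141), 217), -1), Mul(5, 100))) = Mul(-410, Add(Pow(Add(-12, 217), -1), 500)) = Mul(-410, Add(Pow(205, -1), 500)) = Mul(-410, Add(Rational(1, 205), 500)) = Mul(-410, Rational(102501, 205)) = -205002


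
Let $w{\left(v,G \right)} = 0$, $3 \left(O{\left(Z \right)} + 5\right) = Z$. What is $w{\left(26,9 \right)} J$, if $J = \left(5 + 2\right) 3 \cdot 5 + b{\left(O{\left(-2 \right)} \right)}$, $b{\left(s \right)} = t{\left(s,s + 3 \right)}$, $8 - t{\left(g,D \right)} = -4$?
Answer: $0$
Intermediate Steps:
$t{\left(g,D \right)} = 12$ ($t{\left(g,D \right)} = 8 - -4 = 8 + 4 = 12$)
$O{\left(Z \right)} = -5 + \frac{Z}{3}$
$b{\left(s \right)} = 12$
$J = 117$ ($J = \left(5 + 2\right) 3 \cdot 5 + 12 = 7 \cdot 3 \cdot 5 + 12 = 21 \cdot 5 + 12 = 105 + 12 = 117$)
$w{\left(26,9 \right)} J = 0 \cdot 117 = 0$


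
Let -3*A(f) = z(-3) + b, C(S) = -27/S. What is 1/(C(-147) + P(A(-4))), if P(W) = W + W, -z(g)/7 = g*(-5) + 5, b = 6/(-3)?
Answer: 147/13943 ≈ 0.010543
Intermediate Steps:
b = -2 (b = 6*(-⅓) = -2)
z(g) = -35 + 35*g (z(g) = -7*(g*(-5) + 5) = -7*(-5*g + 5) = -7*(5 - 5*g) = -35 + 35*g)
A(f) = 142/3 (A(f) = -((-35 + 35*(-3)) - 2)/3 = -((-35 - 105) - 2)/3 = -(-140 - 2)/3 = -⅓*(-142) = 142/3)
P(W) = 2*W
1/(C(-147) + P(A(-4))) = 1/(-27/(-147) + 2*(142/3)) = 1/(-27*(-1/147) + 284/3) = 1/(9/49 + 284/3) = 1/(13943/147) = 147/13943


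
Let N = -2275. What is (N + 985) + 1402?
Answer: 112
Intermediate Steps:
(N + 985) + 1402 = (-2275 + 985) + 1402 = -1290 + 1402 = 112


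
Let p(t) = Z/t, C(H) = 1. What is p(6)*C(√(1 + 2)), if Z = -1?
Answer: -⅙ ≈ -0.16667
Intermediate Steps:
p(t) = -1/t
p(6)*C(√(1 + 2)) = -1/6*1 = -1*⅙*1 = -⅙*1 = -⅙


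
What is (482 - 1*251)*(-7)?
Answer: -1617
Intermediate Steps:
(482 - 1*251)*(-7) = (482 - 251)*(-7) = 231*(-7) = -1617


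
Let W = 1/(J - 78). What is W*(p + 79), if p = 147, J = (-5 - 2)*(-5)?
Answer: -226/43 ≈ -5.2558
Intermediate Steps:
J = 35 (J = -7*(-5) = 35)
W = -1/43 (W = 1/(35 - 78) = 1/(-43) = -1/43 ≈ -0.023256)
W*(p + 79) = -(147 + 79)/43 = -1/43*226 = -226/43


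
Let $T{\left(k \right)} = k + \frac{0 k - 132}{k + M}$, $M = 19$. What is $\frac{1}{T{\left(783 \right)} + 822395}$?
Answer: $\frac{401}{330094312} \approx 1.2148 \cdot 10^{-6}$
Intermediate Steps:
$T{\left(k \right)} = k - \frac{132}{19 + k}$ ($T{\left(k \right)} = k + \frac{0 k - 132}{k + 19} = k + \frac{0 - 132}{19 + k} = k - \frac{132}{19 + k}$)
$\frac{1}{T{\left(783 \right)} + 822395} = \frac{1}{\frac{-132 + 783^{2} + 19 \cdot 783}{19 + 783} + 822395} = \frac{1}{\frac{-132 + 613089 + 14877}{802} + 822395} = \frac{1}{\frac{1}{802} \cdot 627834 + 822395} = \frac{1}{\frac{313917}{401} + 822395} = \frac{1}{\frac{330094312}{401}} = \frac{401}{330094312}$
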